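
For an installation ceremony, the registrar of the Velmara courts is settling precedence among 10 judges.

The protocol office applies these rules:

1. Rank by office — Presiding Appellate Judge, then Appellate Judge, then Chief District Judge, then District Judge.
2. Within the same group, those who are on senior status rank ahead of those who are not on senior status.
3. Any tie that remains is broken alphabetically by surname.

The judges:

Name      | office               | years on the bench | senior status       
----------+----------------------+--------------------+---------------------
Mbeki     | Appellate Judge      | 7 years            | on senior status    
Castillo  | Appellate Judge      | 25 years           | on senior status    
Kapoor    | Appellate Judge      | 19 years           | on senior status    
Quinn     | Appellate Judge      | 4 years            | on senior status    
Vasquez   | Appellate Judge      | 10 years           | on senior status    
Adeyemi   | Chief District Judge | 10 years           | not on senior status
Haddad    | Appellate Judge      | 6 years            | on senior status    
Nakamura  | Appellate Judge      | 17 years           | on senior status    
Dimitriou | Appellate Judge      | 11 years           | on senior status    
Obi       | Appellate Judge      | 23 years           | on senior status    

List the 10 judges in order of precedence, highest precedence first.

Castillo, Dimitriou, Haddad, Kapoor, Mbeki, Nakamura, Obi, Quinn, Vasquez, Adeyemi

By office: Castillo, Dimitriou, Haddad, Kapoor, Mbeki, Nakamura, Obi, Quinn and Vasquez (Appellate Judge); then Adeyemi (Chief District Judge).
Castillo, Dimitriou, Haddad, Kapoor, Mbeki, Nakamura, Obi, Quinn and Vasquez are each on senior status, so the next rule applies.
Among Castillo, Dimitriou, Haddad, Kapoor, Mbeki, Nakamura, Obi, Quinn and Vasquez, alphabetically by surname: Castillo before Dimitriou before Haddad before Kapoor before Mbeki before Nakamura before Obi before Quinn before Vasquez.
Full order: Castillo, Dimitriou, Haddad, Kapoor, Mbeki, Nakamura, Obi, Quinn, Vasquez, Adeyemi.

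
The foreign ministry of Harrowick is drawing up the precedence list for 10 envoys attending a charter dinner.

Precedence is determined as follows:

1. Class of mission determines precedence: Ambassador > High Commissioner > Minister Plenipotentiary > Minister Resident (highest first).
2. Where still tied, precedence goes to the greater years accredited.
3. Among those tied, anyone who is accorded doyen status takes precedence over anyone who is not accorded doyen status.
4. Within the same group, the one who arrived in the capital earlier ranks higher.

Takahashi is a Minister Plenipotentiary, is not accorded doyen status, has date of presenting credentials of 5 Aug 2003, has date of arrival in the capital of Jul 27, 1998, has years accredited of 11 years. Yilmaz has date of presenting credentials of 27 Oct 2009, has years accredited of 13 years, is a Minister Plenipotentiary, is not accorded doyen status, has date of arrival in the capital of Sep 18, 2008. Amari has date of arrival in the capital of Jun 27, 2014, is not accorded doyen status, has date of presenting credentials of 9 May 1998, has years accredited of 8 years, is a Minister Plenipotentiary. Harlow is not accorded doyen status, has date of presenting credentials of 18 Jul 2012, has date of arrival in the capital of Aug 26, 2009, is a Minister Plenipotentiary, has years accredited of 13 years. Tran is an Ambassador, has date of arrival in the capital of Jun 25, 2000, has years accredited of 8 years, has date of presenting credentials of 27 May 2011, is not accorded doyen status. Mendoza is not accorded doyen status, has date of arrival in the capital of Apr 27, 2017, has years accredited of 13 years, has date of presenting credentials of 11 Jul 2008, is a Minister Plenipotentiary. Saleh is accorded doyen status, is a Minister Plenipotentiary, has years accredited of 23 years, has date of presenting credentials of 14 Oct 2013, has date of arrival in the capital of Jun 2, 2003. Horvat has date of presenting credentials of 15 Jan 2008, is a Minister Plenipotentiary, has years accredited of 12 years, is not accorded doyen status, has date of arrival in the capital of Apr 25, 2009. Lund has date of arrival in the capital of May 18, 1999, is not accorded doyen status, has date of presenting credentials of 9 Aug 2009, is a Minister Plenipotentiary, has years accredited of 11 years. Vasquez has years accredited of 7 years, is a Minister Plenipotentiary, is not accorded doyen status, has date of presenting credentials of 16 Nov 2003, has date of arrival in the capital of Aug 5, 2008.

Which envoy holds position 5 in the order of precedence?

Mendoza

By class of mission: Tran (Ambassador); then Saleh, Yilmaz, Harlow, Mendoza, Horvat, Takahashi, Lund, Amari and Vasquez (Minister Plenipotentiary).
Among Saleh, Yilmaz, Harlow, Mendoza, Horvat, Takahashi, Lund, Amari and Vasquez, by years accredited (higher first): Saleh (23 years) before Yilmaz, Harlow and Mendoza (13 years) before Horvat (12 years) before Takahashi and Lund (11 years) before Amari (8 years) before Vasquez (7 years).
Yilmaz, Harlow and Mendoza are each not accorded doyen status, so the next rule applies.
Among Yilmaz, Harlow and Mendoza, by date of arrival in the capital (earlier first): Yilmaz (Sep 18, 2008) before Harlow (Aug 26, 2009) before Mendoza (Apr 27, 2017).
Takahashi and Lund are each not accorded doyen status, so the next rule applies.
Among Takahashi and Lund, by date of arrival in the capital (earlier first): Takahashi (Jul 27, 1998) before Lund (May 18, 1999).
Order: Tran, Saleh, Yilmaz, Harlow, Mendoza, Horvat, Takahashi, Lund, Amari, Vasquez.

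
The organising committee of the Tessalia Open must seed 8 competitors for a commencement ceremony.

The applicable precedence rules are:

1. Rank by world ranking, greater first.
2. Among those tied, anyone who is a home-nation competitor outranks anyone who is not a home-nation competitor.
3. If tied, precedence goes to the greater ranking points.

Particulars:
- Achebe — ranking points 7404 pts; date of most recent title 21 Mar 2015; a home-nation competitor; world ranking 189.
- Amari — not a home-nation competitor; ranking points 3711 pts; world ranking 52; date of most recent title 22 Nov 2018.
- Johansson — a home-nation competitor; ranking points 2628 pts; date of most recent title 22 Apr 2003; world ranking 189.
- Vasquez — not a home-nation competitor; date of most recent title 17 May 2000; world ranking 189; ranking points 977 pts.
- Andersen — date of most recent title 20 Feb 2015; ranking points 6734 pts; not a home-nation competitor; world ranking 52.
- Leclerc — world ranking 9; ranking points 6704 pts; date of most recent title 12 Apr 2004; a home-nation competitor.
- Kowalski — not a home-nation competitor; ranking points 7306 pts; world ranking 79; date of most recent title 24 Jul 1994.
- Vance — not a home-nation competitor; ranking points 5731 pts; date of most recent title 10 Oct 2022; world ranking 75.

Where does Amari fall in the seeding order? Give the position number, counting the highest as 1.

7

By world ranking (higher first): Achebe, Johansson and Vasquez (each 189); then Kowalski (79); then Vance (75); then Andersen and Amari (both 52); then Leclerc (9).
Among Achebe, Johansson and Vasquez, a home-nation competitor before not a home-nation competitor: Achebe and Johansson (a home-nation competitor) before Vasquez (not a home-nation competitor).
Among Achebe and Johansson, by ranking points (higher first): Achebe (7404 pts) before Johansson (2628 pts).
Andersen and Amari are each not a home-nation competitor, so the next rule applies.
Among Andersen and Amari, by ranking points (higher first): Andersen (6734 pts) before Amari (3711 pts).
Order: Achebe, Johansson, Vasquez, Kowalski, Vance, Andersen, Amari, Leclerc. So position 7.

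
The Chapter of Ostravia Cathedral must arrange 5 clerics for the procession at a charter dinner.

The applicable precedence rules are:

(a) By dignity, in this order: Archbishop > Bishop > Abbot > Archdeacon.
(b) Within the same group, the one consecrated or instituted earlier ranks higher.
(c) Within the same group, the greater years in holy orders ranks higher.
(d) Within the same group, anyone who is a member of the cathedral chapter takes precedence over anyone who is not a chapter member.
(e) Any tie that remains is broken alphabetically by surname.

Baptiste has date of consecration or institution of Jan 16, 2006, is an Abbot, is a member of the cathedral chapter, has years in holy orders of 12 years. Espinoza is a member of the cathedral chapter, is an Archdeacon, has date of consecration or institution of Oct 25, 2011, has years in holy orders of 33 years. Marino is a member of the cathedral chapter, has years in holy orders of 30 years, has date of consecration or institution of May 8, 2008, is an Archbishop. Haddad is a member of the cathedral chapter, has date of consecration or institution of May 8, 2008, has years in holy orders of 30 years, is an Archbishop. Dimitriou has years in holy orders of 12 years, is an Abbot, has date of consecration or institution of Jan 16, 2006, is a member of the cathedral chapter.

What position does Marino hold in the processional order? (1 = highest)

By dignity: Haddad and Marino (Archbishop); then Baptiste and Dimitriou (Abbot); then Espinoza (Archdeacon).
Haddad and Marino both have date of consecration or institution May 8, 2008, so the next rule applies.
Haddad and Marino both have years in holy orders 30 years, so the next rule applies.
Haddad and Marino are each a member of the cathedral chapter, so the next rule applies.
Among Haddad and Marino, alphabetically by surname: Haddad before Marino.
Baptiste and Dimitriou both have date of consecration or institution Jan 16, 2006, so the next rule applies.
Baptiste and Dimitriou both have years in holy orders 12 years, so the next rule applies.
Baptiste and Dimitriou are each a member of the cathedral chapter, so the next rule applies.
Among Baptiste and Dimitriou, alphabetically by surname: Baptiste before Dimitriou.
Order: Haddad, Marino, Baptiste, Dimitriou, Espinoza. So position 2.

2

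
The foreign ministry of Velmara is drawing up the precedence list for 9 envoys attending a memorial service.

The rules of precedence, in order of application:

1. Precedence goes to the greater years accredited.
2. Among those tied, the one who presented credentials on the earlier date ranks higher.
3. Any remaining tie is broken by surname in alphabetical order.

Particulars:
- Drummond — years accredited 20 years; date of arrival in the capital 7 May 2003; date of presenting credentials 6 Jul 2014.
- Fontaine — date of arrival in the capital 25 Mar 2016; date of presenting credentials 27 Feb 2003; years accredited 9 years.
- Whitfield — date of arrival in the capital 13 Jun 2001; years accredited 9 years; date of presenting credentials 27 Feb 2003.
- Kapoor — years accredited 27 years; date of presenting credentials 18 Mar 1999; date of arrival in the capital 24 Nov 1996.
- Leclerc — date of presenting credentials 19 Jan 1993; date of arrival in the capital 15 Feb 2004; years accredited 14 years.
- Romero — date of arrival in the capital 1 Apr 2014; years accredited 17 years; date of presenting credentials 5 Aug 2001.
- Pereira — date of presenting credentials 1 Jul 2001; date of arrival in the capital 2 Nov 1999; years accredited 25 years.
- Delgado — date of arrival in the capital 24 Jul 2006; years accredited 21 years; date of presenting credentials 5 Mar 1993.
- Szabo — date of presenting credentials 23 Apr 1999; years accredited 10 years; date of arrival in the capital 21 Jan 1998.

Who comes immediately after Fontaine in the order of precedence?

By years accredited (higher first): Kapoor (27 years); then Pereira (25 years); then Delgado (21 years); then Drummond (20 years); then Romero (17 years); then Leclerc (14 years); then Szabo (10 years); then Fontaine and Whitfield (both 9 years).
Fontaine and Whitfield both have date of presenting credentials 27 Feb 2003, so the next rule applies.
Among Fontaine and Whitfield, alphabetically by surname: Fontaine before Whitfield.
Order: Kapoor, Pereira, Delgado, Drummond, Romero, Leclerc, Szabo, Fontaine, Whitfield.

Whitfield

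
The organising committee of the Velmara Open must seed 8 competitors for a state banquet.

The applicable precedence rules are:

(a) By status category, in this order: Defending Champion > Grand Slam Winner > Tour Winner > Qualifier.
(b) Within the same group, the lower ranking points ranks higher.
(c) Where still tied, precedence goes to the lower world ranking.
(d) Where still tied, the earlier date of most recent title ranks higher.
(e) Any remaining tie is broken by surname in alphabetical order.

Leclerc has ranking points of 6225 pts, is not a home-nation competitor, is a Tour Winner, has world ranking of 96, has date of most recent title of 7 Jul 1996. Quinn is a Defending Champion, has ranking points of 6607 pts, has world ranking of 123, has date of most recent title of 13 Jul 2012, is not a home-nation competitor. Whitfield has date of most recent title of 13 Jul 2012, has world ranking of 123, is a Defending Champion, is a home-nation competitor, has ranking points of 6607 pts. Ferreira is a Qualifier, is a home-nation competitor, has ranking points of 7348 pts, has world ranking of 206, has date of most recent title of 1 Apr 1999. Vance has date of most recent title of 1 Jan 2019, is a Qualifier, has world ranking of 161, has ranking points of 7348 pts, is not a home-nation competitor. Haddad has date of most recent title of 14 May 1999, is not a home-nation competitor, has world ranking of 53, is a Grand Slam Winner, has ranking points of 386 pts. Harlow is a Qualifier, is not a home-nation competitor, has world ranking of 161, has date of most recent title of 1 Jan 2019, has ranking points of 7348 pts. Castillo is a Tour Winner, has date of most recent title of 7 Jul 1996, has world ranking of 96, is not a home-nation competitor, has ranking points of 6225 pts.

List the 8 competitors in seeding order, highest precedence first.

Quinn, Whitfield, Haddad, Castillo, Leclerc, Harlow, Vance, Ferreira

By status category: Quinn and Whitfield (Defending Champion); then Haddad (Grand Slam Winner); then Castillo and Leclerc (Tour Winner); then Harlow, Vance and Ferreira (Qualifier).
Quinn and Whitfield both have ranking points 6607 pts, so the next rule applies.
Quinn and Whitfield both have world ranking 123, so the next rule applies.
Quinn and Whitfield both have date of most recent title 13 Jul 2012, so the next rule applies.
Among Quinn and Whitfield, alphabetically by surname: Quinn before Whitfield.
Castillo and Leclerc both have ranking points 6225 pts, so the next rule applies.
Castillo and Leclerc both have world ranking 96, so the next rule applies.
Castillo and Leclerc both have date of most recent title 7 Jul 1996, so the next rule applies.
Among Castillo and Leclerc, alphabetically by surname: Castillo before Leclerc.
Harlow, Vance and Ferreira all have ranking points 7348 pts, so the next rule applies.
Among Harlow, Vance and Ferreira, by world ranking (lower first): Harlow and Vance (161) before Ferreira (206).
Harlow and Vance both have date of most recent title 1 Jan 2019, so the next rule applies.
Among Harlow and Vance, alphabetically by surname: Harlow before Vance.
Full order: Quinn, Whitfield, Haddad, Castillo, Leclerc, Harlow, Vance, Ferreira.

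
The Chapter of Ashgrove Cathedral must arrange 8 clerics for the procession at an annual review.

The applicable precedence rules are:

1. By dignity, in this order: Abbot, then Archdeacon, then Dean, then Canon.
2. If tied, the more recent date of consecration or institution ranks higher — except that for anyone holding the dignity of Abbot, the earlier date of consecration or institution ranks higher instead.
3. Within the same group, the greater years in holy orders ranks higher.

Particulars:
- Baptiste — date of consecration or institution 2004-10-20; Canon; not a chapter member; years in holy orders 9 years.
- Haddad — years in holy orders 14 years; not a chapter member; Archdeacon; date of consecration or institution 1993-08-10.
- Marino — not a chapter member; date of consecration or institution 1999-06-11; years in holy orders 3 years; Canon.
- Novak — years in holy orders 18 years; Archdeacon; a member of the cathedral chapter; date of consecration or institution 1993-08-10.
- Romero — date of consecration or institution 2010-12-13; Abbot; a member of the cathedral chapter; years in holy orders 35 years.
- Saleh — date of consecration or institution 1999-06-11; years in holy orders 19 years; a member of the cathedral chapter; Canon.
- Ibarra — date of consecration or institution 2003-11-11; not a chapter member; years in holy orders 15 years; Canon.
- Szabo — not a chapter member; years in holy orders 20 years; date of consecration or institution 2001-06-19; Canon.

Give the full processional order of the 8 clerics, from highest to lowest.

By dignity: Romero (Abbot); then Novak and Haddad (Archdeacon); then Baptiste, Ibarra, Szabo, Saleh and Marino (Canon).
Novak and Haddad both have date of consecration or institution 1993-08-10, so the next rule applies.
Among Novak and Haddad, by years in holy orders (higher first): Novak (18 years) before Haddad (14 years).
Among Baptiste, Ibarra, Szabo, Saleh and Marino, by date of consecration or institution (later first): Baptiste (2004-10-20) before Ibarra (2003-11-11) before Szabo (2001-06-19) before Saleh and Marino (1999-06-11).
Among Saleh and Marino, by years in holy orders (higher first): Saleh (19 years) before Marino (3 years).
Full order: Romero, Novak, Haddad, Baptiste, Ibarra, Szabo, Saleh, Marino.

Romero, Novak, Haddad, Baptiste, Ibarra, Szabo, Saleh, Marino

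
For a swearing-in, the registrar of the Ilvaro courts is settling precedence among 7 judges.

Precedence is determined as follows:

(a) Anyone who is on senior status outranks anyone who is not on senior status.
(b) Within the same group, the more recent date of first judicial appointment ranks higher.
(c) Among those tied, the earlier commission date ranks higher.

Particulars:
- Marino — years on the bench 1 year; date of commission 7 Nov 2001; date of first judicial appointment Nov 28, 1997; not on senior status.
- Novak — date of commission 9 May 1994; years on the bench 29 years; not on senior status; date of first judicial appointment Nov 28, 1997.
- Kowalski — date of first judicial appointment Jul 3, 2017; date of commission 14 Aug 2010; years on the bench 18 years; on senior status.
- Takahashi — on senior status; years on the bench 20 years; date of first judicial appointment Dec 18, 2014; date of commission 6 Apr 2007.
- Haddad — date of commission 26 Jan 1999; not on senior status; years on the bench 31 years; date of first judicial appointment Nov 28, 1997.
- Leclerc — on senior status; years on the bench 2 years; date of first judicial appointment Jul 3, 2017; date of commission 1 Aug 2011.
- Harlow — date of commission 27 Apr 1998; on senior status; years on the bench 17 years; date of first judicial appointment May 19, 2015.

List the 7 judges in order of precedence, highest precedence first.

By the first rule: Kowalski, Leclerc, Harlow and Takahashi (each on senior status); then Novak, Haddad and Marino (each not on senior status).
Among Kowalski, Leclerc, Harlow and Takahashi, by date of first judicial appointment (later first): Kowalski and Leclerc (Jul 3, 2017) before Harlow (May 19, 2015) before Takahashi (Dec 18, 2014).
Among Kowalski and Leclerc, by date of commission (earlier first): Kowalski (14 Aug 2010) before Leclerc (1 Aug 2011).
Novak, Haddad and Marino all have date of first judicial appointment Nov 28, 1997, so the next rule applies.
Among Novak, Haddad and Marino, by date of commission (earlier first): Novak (9 May 1994) before Haddad (26 Jan 1999) before Marino (7 Nov 2001).
Full order: Kowalski, Leclerc, Harlow, Takahashi, Novak, Haddad, Marino.

Kowalski, Leclerc, Harlow, Takahashi, Novak, Haddad, Marino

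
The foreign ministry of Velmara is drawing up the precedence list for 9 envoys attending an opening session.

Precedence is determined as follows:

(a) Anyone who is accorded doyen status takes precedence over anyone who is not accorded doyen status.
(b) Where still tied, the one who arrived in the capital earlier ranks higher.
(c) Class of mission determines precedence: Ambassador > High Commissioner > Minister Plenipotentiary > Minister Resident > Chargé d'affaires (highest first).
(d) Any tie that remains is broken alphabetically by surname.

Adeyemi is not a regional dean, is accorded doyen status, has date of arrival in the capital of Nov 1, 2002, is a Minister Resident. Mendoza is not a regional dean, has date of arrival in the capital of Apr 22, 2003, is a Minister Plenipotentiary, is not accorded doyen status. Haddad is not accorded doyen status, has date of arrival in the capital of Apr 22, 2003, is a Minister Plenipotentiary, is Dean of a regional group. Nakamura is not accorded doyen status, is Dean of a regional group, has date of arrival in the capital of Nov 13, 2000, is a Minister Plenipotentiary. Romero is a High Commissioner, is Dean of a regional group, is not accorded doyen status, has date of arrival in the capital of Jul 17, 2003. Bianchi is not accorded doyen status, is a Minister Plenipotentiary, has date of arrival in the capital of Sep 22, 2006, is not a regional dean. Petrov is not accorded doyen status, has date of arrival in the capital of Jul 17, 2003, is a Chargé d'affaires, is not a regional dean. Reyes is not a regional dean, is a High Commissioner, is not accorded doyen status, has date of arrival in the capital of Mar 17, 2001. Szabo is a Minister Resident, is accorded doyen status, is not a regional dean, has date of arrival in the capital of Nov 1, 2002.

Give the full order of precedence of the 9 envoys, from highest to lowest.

By the first rule: Adeyemi and Szabo (both accorded doyen status); then Nakamura, Reyes, Haddad, Mendoza, Romero, Petrov and Bianchi (each not accorded doyen status).
Adeyemi and Szabo both have date of arrival in the capital Nov 1, 2002, so the next rule applies.
Adeyemi and Szabo are each Minister Resident, so the next rule applies.
Among Adeyemi and Szabo, alphabetically by surname: Adeyemi before Szabo.
Among Nakamura, Reyes, Haddad, Mendoza, Romero, Petrov and Bianchi, by date of arrival in the capital (earlier first): Nakamura (Nov 13, 2000) before Reyes (Mar 17, 2001) before Haddad and Mendoza (Apr 22, 2003) before Romero and Petrov (Jul 17, 2003) before Bianchi (Sep 22, 2006).
Haddad and Mendoza are each Minister Plenipotentiary, so the next rule applies.
Among Haddad and Mendoza, alphabetically by surname: Haddad before Mendoza.
Among Romero and Petrov, by class of mission: Romero (High Commissioner) before Petrov (Chargé d'affaires).
Full order: Adeyemi, Szabo, Nakamura, Reyes, Haddad, Mendoza, Romero, Petrov, Bianchi.

Adeyemi, Szabo, Nakamura, Reyes, Haddad, Mendoza, Romero, Petrov, Bianchi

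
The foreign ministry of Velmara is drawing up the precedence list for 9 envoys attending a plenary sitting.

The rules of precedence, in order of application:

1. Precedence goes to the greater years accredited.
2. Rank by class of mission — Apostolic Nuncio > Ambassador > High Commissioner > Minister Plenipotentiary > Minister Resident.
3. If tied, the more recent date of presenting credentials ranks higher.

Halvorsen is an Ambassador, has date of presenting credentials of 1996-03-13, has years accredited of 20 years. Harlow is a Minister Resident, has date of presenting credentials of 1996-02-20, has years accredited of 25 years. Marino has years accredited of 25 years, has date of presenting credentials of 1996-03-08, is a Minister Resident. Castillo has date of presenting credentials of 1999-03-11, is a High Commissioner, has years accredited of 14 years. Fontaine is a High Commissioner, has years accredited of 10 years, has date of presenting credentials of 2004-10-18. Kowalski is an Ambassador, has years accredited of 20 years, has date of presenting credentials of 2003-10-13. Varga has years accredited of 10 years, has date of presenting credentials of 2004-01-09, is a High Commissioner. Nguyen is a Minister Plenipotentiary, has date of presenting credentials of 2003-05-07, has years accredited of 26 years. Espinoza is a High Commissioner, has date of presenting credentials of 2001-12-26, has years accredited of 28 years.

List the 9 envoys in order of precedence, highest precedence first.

Espinoza, Nguyen, Marino, Harlow, Kowalski, Halvorsen, Castillo, Fontaine, Varga

By years accredited (higher first): Espinoza (28 years); then Nguyen (26 years); then Marino and Harlow (both 25 years); then Kowalski and Halvorsen (both 20 years); then Castillo (14 years); then Fontaine and Varga (both 10 years).
Marino and Harlow are each Minister Resident, so the next rule applies.
Among Marino and Harlow, by date of presenting credentials (later first): Marino (1996-03-08) before Harlow (1996-02-20).
Kowalski and Halvorsen are each Ambassador, so the next rule applies.
Among Kowalski and Halvorsen, by date of presenting credentials (later first): Kowalski (2003-10-13) before Halvorsen (1996-03-13).
Fontaine and Varga are each High Commissioner, so the next rule applies.
Among Fontaine and Varga, by date of presenting credentials (later first): Fontaine (2004-10-18) before Varga (2004-01-09).
Full order: Espinoza, Nguyen, Marino, Harlow, Kowalski, Halvorsen, Castillo, Fontaine, Varga.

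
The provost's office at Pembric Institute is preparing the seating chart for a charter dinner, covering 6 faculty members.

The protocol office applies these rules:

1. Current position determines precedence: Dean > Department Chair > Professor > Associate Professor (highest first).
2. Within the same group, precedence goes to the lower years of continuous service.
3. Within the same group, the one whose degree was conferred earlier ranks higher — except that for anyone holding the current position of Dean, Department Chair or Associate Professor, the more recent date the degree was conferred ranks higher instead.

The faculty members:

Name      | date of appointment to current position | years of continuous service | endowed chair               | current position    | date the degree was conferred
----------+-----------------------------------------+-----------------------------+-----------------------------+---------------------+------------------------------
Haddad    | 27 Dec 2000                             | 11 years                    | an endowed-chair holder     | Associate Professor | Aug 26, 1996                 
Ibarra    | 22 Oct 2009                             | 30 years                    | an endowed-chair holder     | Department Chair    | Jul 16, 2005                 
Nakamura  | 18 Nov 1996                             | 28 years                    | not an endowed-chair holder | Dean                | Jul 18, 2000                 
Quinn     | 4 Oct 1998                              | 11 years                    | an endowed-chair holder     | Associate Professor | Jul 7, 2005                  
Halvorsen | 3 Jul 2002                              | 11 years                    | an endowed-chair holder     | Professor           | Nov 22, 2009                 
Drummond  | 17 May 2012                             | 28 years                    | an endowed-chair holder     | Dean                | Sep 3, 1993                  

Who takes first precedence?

Nakamura

By current position: Nakamura and Drummond (Dean); then Ibarra (Department Chair); then Halvorsen (Professor); then Quinn and Haddad (Associate Professor).
Nakamura and Drummond both have years of continuous service 28 years, so the next rule applies.
Among Nakamura and Drummond, by date the degree was conferred (later first) (reversed rule for this group): Nakamura (Jul 18, 2000) before Drummond (Sep 3, 1993).
Quinn and Haddad both have years of continuous service 11 years, so the next rule applies.
Among Quinn and Haddad, by date the degree was conferred (later first) (reversed rule for this group): Quinn (Jul 7, 2005) before Haddad (Aug 26, 1996).
Order: Nakamura, Drummond, Ibarra, Halvorsen, Quinn, Haddad.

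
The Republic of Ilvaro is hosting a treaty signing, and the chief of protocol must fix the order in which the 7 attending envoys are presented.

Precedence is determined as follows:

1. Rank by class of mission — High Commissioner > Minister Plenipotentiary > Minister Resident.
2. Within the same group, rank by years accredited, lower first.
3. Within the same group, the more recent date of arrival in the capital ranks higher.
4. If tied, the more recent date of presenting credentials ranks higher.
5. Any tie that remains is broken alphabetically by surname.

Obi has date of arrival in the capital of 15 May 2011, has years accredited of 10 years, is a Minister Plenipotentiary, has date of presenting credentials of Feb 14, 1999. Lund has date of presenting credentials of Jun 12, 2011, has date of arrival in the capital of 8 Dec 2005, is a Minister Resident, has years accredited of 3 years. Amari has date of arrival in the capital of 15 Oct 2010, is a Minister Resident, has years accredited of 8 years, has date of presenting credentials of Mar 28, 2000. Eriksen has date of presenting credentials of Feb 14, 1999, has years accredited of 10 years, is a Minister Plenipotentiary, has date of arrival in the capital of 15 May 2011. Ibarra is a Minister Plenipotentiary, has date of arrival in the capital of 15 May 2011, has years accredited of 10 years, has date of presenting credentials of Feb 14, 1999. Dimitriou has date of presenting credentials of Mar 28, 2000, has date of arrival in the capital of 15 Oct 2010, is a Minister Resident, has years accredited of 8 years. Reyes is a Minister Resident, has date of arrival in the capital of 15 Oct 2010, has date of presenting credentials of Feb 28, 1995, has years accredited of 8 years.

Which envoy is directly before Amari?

Lund

By class of mission: Eriksen, Ibarra and Obi (Minister Plenipotentiary); then Lund, Amari, Dimitriou and Reyes (Minister Resident).
Eriksen, Ibarra and Obi all have years accredited 10 years, so the next rule applies.
Eriksen, Ibarra and Obi all have date of arrival in the capital 15 May 2011, so the next rule applies.
Eriksen, Ibarra and Obi all have date of presenting credentials Feb 14, 1999, so the next rule applies.
Among Eriksen, Ibarra and Obi, alphabetically by surname: Eriksen before Ibarra before Obi.
Among Lund, Amari, Dimitriou and Reyes, by years accredited (lower first): Lund (3 years) before Amari, Dimitriou and Reyes (8 years).
Amari, Dimitriou and Reyes all have date of arrival in the capital 15 Oct 2010, so the next rule applies.
Among Amari, Dimitriou and Reyes, by date of presenting credentials (later first): Amari and Dimitriou (Mar 28, 2000) before Reyes (Feb 28, 1995).
Among Amari and Dimitriou, alphabetically by surname: Amari before Dimitriou.
Order: Eriksen, Ibarra, Obi, Lund, Amari, Dimitriou, Reyes.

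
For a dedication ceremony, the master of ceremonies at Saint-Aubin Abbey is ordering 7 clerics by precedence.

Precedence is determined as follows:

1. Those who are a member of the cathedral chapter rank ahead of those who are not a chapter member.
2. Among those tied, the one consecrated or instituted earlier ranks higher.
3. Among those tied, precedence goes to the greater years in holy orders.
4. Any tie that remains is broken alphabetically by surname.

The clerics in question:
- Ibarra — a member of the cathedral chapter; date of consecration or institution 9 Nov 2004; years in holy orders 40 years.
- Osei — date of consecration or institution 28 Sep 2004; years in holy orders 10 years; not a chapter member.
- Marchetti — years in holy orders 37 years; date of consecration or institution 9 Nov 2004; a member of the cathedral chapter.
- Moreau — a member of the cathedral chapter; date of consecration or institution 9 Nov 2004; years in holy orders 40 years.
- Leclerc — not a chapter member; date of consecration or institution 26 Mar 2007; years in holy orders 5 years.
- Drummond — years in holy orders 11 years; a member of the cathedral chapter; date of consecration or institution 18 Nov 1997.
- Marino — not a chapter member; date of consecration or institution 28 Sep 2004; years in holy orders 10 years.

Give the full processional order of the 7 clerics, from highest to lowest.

By the first rule: Drummond, Ibarra, Moreau and Marchetti (each a member of the cathedral chapter); then Marino, Osei and Leclerc (each not a chapter member).
Among Drummond, Ibarra, Moreau and Marchetti, by date of consecration or institution (earlier first): Drummond (18 Nov 1997) before Ibarra, Moreau and Marchetti (9 Nov 2004).
Among Ibarra, Moreau and Marchetti, by years in holy orders (higher first): Ibarra and Moreau (40 years) before Marchetti (37 years).
Among Ibarra and Moreau, alphabetically by surname: Ibarra before Moreau.
Among Marino, Osei and Leclerc, by date of consecration or institution (earlier first): Marino and Osei (28 Sep 2004) before Leclerc (26 Mar 2007).
Marino and Osei both have years in holy orders 10 years, so the next rule applies.
Among Marino and Osei, alphabetically by surname: Marino before Osei.
Full order: Drummond, Ibarra, Moreau, Marchetti, Marino, Osei, Leclerc.

Drummond, Ibarra, Moreau, Marchetti, Marino, Osei, Leclerc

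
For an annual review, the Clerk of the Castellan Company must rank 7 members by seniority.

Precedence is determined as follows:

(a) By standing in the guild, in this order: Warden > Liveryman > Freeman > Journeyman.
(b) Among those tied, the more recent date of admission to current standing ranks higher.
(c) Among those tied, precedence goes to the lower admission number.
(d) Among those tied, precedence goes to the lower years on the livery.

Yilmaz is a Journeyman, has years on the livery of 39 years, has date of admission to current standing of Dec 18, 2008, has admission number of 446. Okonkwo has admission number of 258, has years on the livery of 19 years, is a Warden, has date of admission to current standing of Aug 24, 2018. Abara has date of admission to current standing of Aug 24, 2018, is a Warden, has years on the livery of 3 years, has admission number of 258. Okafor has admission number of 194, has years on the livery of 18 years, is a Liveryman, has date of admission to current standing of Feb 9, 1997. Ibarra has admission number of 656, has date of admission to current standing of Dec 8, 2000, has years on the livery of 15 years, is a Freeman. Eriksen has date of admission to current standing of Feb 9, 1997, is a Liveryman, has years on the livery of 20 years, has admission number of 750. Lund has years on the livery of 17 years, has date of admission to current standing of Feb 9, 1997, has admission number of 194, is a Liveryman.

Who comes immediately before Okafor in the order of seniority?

By standing in the guild: Abara and Okonkwo (Warden); then Lund, Okafor and Eriksen (Liveryman); then Ibarra (Freeman); then Yilmaz (Journeyman).
Abara and Okonkwo both have date of admission to current standing Aug 24, 2018, so the next rule applies.
Abara and Okonkwo both have admission number 258, so the next rule applies.
Among Abara and Okonkwo, by years on the livery (lower first): Abara (3 years) before Okonkwo (19 years).
Lund, Okafor and Eriksen all have date of admission to current standing Feb 9, 1997, so the next rule applies.
Among Lund, Okafor and Eriksen, by admission number (lower first): Lund and Okafor (194) before Eriksen (750).
Among Lund and Okafor, by years on the livery (lower first): Lund (17 years) before Okafor (18 years).
Order: Abara, Okonkwo, Lund, Okafor, Eriksen, Ibarra, Yilmaz.

Lund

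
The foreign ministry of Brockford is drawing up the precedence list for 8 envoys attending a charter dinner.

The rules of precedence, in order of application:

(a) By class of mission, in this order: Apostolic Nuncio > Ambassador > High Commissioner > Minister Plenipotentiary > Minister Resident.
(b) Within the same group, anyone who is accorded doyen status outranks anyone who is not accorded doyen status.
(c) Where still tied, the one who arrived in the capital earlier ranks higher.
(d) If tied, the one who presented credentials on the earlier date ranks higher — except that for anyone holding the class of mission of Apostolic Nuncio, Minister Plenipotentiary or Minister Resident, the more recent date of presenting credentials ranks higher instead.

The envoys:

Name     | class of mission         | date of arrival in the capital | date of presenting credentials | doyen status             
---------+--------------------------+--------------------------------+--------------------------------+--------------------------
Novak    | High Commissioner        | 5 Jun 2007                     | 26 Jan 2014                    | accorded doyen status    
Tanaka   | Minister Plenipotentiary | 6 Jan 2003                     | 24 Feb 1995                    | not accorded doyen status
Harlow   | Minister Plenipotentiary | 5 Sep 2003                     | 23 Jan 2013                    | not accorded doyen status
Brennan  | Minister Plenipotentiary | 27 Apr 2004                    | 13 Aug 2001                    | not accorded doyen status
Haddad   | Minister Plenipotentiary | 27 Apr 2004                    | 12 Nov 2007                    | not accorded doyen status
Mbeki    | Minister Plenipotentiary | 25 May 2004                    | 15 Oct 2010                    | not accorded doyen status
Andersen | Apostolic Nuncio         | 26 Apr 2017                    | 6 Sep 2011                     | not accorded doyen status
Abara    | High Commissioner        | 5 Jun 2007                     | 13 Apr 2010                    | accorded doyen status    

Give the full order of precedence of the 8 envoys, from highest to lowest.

Andersen, Abara, Novak, Tanaka, Harlow, Haddad, Brennan, Mbeki

By class of mission: Andersen (Apostolic Nuncio); then Abara and Novak (High Commissioner); then Tanaka, Harlow, Haddad, Brennan and Mbeki (Minister Plenipotentiary).
Abara and Novak are each accorded doyen status, so the next rule applies.
Abara and Novak both have date of arrival in the capital 5 Jun 2007, so the next rule applies.
Among Abara and Novak, by date of presenting credentials (earlier first): Abara (13 Apr 2010) before Novak (26 Jan 2014).
Tanaka, Harlow, Haddad, Brennan and Mbeki are each not accorded doyen status, so the next rule applies.
Among Tanaka, Harlow, Haddad, Brennan and Mbeki, by date of arrival in the capital (earlier first): Tanaka (6 Jan 2003) before Harlow (5 Sep 2003) before Haddad and Brennan (27 Apr 2004) before Mbeki (25 May 2004).
Among Haddad and Brennan, by date of presenting credentials (later first) (reversed rule for this group): Haddad (12 Nov 2007) before Brennan (13 Aug 2001).
Full order: Andersen, Abara, Novak, Tanaka, Harlow, Haddad, Brennan, Mbeki.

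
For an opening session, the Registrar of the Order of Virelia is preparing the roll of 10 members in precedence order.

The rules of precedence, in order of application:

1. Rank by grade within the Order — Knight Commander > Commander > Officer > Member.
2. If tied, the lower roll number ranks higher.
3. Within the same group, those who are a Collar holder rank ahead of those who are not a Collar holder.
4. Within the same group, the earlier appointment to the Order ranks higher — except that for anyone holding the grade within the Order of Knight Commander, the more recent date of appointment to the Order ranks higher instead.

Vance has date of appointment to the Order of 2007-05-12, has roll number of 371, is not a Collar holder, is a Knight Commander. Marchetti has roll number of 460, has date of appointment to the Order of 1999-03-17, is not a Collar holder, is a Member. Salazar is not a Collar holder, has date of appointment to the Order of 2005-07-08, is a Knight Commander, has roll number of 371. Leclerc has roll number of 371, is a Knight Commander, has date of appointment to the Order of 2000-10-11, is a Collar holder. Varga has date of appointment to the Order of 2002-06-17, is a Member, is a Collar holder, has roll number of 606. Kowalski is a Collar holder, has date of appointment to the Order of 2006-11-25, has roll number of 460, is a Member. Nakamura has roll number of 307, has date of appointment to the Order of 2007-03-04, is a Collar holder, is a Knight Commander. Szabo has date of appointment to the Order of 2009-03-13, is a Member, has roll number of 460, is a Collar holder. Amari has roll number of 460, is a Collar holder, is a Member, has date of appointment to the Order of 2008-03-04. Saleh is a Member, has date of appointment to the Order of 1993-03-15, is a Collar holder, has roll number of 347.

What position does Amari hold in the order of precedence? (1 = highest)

7

By grade within the Order: Nakamura, Leclerc, Vance and Salazar (Knight Commander); then Saleh, Kowalski, Amari, Szabo, Marchetti and Varga (Member).
Among Nakamura, Leclerc, Vance and Salazar, by roll number (lower first): Nakamura (307) before Leclerc, Vance and Salazar (371).
Among Leclerc, Vance and Salazar, a Collar holder before not a Collar holder: Leclerc (a Collar holder) before Vance and Salazar (not a Collar holder).
Among Vance and Salazar, by date of appointment to the Order (later first) (reversed rule for this group): Vance (2007-05-12) before Salazar (2005-07-08).
Among Saleh, Kowalski, Amari, Szabo, Marchetti and Varga, by roll number (lower first): Saleh (347) before Kowalski, Amari, Szabo and Marchetti (460) before Varga (606).
Among Kowalski, Amari, Szabo and Marchetti, a Collar holder before not a Collar holder: Kowalski, Amari and Szabo (a Collar holder) before Marchetti (not a Collar holder).
Among Kowalski, Amari and Szabo, by date of appointment to the Order (earlier first): Kowalski (2006-11-25) before Amari (2008-03-04) before Szabo (2009-03-13).
Order: Nakamura, Leclerc, Vance, Salazar, Saleh, Kowalski, Amari, Szabo, Marchetti, Varga. So position 7.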